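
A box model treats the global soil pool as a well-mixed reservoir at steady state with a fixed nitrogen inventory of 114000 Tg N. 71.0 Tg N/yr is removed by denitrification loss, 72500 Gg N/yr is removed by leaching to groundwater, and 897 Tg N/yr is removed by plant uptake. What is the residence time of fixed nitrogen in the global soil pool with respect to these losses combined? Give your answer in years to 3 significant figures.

Convert the leaching to groundwater flux: 72500 Gg N/yr = 72.50 Tg N/yr.
Total removal = 71.00 + 72.50 + 897.0 = 1040.5 Tg N/yr.
τ = M / ΣF_out = 114000 / 1040.5 = 109.6 yr.

110 yr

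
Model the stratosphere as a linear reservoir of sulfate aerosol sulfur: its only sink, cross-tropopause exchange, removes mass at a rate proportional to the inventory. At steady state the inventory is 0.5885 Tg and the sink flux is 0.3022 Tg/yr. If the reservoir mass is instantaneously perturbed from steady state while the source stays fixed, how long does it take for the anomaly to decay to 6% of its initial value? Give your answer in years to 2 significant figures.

For a linear reservoir the anomaly decays as exp(−t/τ) with τ = M/F = 0.5885/0.3022 = 1.947 yr.
exp(−t/τ) = 0.06 ⇒ t = −τ ln(0.06) = 1.947 × 2.813 = 5.479 yr.

5.5 yr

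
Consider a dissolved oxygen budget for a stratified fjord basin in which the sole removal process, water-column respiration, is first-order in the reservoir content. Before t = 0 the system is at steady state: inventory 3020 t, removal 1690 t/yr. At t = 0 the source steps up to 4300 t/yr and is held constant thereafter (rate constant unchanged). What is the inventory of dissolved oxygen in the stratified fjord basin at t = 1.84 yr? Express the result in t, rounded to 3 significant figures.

6020 t

τ = M₀/F₀ = 3020/1690 = 1.787 yr; rate constant k = 1/τ.
New steady state M_∞ = F₁/k = F₁·τ = 4300 × 1.787 = 7684.0 t.
M(t) = M_∞ + (M₀ − M_∞)·e^(−t/τ); t/τ = 1.84/1.787 = 1.030, so e^(−t/τ) = 0.3571.
M(t) = 7684.0 − 4664 × 0.3571 = 6018.4 t.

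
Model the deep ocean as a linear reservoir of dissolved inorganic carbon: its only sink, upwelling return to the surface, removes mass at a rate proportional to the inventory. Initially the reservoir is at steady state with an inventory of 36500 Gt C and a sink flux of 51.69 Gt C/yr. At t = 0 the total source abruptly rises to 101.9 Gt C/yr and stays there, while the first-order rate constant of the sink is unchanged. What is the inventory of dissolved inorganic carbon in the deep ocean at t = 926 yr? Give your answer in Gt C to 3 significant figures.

62400 Gt C

τ = M₀/F₀ = 36500/51.69 = 706.1 yr; rate constant k = 1/τ.
New steady state M_∞ = F₁/k = F₁·τ = 101.9 × 706.1 = 71955 Gt C.
M(t) = M_∞ + (M₀ − M_∞)·e^(−t/τ); t/τ = 926/706.1 = 1.311, so e^(−t/τ) = 0.2695.
M(t) = 71955 − 35450 × 0.2695 = 62402 Gt C.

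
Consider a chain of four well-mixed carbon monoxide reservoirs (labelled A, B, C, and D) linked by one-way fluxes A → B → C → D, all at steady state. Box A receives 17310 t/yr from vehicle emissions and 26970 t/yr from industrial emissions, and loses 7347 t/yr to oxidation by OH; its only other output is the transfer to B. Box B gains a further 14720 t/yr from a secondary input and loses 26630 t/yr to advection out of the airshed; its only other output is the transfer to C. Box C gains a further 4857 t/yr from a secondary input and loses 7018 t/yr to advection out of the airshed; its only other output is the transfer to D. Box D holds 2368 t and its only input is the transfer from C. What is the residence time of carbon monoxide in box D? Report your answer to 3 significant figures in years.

0.104 yr

Box A: F(A→B) = (17310 + 26970) − 7347 = 36933 t/yr.
Box B: F(B→C) = (36933 + 14720) − 26630 = 25023 t/yr.
Box C: F(C→D) = (25023 + 4857) − 7018 = 22862 t/yr.
Box D throughput = its input = 22862 t/yr; τ = 2368 / 22862 = 0.1036 yr.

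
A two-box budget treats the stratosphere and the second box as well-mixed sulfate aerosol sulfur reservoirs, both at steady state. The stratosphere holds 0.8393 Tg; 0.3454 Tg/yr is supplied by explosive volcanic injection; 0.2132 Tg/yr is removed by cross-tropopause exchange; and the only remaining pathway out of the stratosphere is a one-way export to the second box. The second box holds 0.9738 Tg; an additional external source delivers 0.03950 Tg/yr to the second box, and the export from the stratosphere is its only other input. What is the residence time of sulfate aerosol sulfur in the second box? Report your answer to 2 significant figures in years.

Balance the stratosphere: ΣF_in = 0.34540 Tg/yr.
Export to the second box = ΣF_in − (0.2132) = 0.13220 Tg/yr.
Total input to the second box = 0.13220 + 0.03950 = 0.17170 Tg/yr; at steady state this equals its total output.
τ = M / F = 0.9738 / 0.17170 = 5.672 yr.

5.7 yr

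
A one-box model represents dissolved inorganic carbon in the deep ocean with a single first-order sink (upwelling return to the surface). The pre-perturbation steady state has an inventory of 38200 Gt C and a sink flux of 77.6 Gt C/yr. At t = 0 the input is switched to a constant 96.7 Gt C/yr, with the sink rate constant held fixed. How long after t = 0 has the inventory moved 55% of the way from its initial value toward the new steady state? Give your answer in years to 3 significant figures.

393 yr

τ = M₀/F₀ = 38200/77.6 = 492.3 yr.
The remaining gap fraction is e^(−t/τ); 55% covered ⇒ e^(−t/τ) = 0.450.
t = −τ ln(0.450) = 492.3 × 0.7985 = 393.1 yr.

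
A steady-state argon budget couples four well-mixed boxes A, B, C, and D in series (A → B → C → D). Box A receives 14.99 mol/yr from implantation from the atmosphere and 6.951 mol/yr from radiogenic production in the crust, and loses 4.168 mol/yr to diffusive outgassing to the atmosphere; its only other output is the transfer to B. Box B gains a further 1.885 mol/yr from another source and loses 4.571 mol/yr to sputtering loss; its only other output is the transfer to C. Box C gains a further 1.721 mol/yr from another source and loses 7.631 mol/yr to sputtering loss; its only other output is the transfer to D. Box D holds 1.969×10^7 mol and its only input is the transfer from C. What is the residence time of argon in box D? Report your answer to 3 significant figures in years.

2.15×10^6 yr

Box A: F(A→B) = (14.99 + 6.951) − 4.168 = 17.773 mol/yr.
Box B: F(B→C) = (17.773 + 1.885) − 4.571 = 15.087 mol/yr.
Box C: F(C→D) = (15.087 + 1.721) − 7.631 = 9.1770 mol/yr.
Box D throughput = its input = 9.1770 mol/yr; τ = 1.969×10^7 / 9.1770 = 2.146×10^6 yr.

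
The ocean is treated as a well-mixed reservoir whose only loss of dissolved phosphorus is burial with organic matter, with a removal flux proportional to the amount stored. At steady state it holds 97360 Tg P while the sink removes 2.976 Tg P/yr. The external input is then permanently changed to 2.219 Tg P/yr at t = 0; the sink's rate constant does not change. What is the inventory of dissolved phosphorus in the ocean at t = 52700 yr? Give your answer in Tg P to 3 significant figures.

77500 Tg P

τ = M₀/F₀ = 97360/2.976 = 32720 yr; rate constant k = 1/τ.
New steady state M_∞ = F₁/k = F₁·τ = 2.219 × 32720 = 72595 Tg P.
M(t) = M_∞ + (M₀ − M_∞)·e^(−t/τ); t/τ = 52700/32720 = 1.611, so e^(−t/τ) = 0.1997.
M(t) = 72595 + 24770 × 0.1997 = 77541 Tg P.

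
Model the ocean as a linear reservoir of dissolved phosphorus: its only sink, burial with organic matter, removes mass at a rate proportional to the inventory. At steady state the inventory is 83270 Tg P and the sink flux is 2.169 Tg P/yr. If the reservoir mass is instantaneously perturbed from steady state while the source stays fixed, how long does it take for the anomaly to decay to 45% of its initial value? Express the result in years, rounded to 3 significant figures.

30700 yr

For a linear reservoir the anomaly decays as exp(−t/τ) with τ = M/F = 83270/2.169 = 38390 yr.
exp(−t/τ) = 0.45 ⇒ t = −τ ln(0.45) = 38390 × 0.7985 = 30660 yr.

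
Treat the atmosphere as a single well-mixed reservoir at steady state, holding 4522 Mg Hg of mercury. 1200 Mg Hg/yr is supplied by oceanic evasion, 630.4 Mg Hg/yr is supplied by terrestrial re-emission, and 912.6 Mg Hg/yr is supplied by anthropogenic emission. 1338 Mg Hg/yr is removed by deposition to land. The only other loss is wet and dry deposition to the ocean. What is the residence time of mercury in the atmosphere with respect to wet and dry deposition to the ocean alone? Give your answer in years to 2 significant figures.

3.2 yr

At steady state ΣF_in = ΣF_out.
ΣF_in = 1200 + 630.4 + 912.6 = 2743.0 Mg Hg/yr.
Wet and dry deposition to the ocean flux = ΣF_in − (1338) = 2743.0 − 1338 = 1405 Mg Hg/yr.
τ = M / F = 4522 / 1405 = 3.219 yr.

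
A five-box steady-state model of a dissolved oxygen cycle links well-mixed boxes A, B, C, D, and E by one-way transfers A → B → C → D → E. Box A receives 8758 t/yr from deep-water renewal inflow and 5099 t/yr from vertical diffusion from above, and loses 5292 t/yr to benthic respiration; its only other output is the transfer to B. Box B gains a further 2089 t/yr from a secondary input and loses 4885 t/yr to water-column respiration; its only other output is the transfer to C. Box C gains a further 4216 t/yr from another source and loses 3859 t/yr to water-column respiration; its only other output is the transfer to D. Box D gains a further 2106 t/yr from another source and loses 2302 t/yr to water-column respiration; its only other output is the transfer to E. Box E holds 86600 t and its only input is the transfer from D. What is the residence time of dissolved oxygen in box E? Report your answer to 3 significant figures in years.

Box A: F(A→B) = (8758 + 5099) − 5292 = 8565.0 t/yr.
Box B: F(B→C) = (8565.0 + 2089) − 4885 = 5769.0 t/yr.
Box C: F(C→D) = (5769.0 + 4216) − 3859 = 6126.0 t/yr.
Box D: F(D→E) = (6126.0 + 2106) − 2302 = 5930.0 t/yr.
Box E throughput = its input = 5930.0 t/yr; τ = 86600 / 5930.0 = 14.60 yr.

14.6 yr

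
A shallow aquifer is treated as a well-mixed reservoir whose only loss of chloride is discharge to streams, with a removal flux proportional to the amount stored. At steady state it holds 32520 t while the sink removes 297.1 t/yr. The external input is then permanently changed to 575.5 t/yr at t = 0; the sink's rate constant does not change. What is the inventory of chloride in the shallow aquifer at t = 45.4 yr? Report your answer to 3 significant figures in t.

42900 t

The sink rate constant is k = F₀/M₀ = 297.1/32520 = 0.009136 yr⁻¹.
Solving dM/dt = F₁ − kM with M(0) = M₀ gives M(t) = F₁/k + (M₀ − F₁/k)·e^(−kt).
F₁/k = 575.5/0.009136 = 62993 t; kt = 0.009136 × 45.4 = 0.4148, e^(−kt) = 0.6605.
M(45.4) = 62993 + (32520 − 62993) × 0.6605 = 62993 − 20130 = 42866 t.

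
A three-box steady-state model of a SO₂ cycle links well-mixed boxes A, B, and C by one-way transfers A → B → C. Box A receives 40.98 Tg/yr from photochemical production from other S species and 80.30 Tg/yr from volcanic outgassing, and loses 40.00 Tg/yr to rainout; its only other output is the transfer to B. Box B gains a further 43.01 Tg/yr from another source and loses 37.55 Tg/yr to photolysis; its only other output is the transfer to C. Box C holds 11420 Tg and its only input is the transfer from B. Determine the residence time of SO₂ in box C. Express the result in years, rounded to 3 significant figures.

Box A: F(A→B) = (40.98 + 80.30) − 40.00 = 81.280 Tg/yr.
Box B: F(B→C) = (81.280 + 43.01) − 37.55 = 86.740 Tg/yr.
Box C throughput = its input = 86.740 Tg/yr; τ = 11420 / 86.740 = 131.7 yr.

132 yr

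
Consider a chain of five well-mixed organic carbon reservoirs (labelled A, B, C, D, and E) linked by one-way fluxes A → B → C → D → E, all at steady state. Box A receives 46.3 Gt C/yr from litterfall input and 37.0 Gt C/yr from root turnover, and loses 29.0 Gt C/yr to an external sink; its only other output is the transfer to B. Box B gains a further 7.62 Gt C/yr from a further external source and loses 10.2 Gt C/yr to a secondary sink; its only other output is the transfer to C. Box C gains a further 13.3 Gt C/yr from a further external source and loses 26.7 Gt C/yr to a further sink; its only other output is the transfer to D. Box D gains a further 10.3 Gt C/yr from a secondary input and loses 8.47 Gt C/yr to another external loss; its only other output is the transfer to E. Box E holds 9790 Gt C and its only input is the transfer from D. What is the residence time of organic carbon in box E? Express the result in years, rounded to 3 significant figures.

244 yr

Box A: F(A→B) = (46.3 + 37.0) − 29.0 = 54.300 Gt C/yr.
Box B: F(B→C) = (54.300 + 7.62) − 10.2 = 51.720 Gt C/yr.
Box C: F(C→D) = (51.720 + 13.3) − 26.7 = 38.320 Gt C/yr.
Box D: F(D→E) = (38.320 + 10.3) − 8.47 = 40.150 Gt C/yr.
Box E throughput = its input = 40.150 Gt C/yr; τ = 9790 / 40.150 = 243.8 yr.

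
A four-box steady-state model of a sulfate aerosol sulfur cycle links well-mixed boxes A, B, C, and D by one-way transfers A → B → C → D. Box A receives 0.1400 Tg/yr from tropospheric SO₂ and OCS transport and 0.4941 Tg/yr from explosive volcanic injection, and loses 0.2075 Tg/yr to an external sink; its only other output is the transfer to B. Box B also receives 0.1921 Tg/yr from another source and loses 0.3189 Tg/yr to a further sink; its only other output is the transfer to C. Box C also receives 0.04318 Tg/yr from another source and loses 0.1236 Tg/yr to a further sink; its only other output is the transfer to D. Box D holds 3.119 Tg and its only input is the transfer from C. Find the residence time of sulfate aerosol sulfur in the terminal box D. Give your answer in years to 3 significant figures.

Box A: F(A→B) = (0.1400 + 0.4941) − 0.2075 = 0.42660 Tg/yr.
Box B: F(B→C) = (0.42660 + 0.1921) − 0.3189 = 0.29980 Tg/yr.
Box C: F(C→D) = (0.29980 + 0.04318) − 0.1236 = 0.21938 Tg/yr.
Box D throughput = its input = 0.21938 Tg/yr; τ = 3.119 / 0.21938 = 14.22 yr.

14.2 yr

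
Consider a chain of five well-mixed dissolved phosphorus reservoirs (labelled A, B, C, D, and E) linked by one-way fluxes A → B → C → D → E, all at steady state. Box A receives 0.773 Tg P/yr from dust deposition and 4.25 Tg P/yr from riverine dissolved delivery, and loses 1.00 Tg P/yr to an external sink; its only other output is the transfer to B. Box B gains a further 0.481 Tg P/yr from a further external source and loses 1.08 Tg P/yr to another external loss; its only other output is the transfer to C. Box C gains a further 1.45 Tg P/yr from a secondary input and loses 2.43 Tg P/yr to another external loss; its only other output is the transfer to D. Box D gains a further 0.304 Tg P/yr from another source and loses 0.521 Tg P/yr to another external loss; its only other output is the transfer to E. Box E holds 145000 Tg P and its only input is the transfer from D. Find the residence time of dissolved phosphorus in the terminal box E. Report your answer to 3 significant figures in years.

65100 yr

Box A: F(A→B) = (0.773 + 4.25) − 1.00 = 4.0230 Tg P/yr.
Box B: F(B→C) = (4.0230 + 0.481) − 1.08 = 3.4240 Tg P/yr.
Box C: F(C→D) = (3.4240 + 1.45) − 2.43 = 2.4440 Tg P/yr.
Box D: F(D→E) = (2.4440 + 0.304) − 0.521 = 2.2270 Tg P/yr.
Box E throughput = its input = 2.2270 Tg P/yr; τ = 145000 / 2.2270 = 65110 yr.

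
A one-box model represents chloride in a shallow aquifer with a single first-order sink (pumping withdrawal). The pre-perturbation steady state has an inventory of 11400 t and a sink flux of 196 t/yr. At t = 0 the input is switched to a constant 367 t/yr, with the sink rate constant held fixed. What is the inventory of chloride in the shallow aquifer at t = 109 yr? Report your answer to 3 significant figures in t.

19800 t

τ = M₀/F₀ = 11400/196 = 58.16 yr; rate constant k = 1/τ.
New steady state M_∞ = F₁/k = F₁·τ = 367 × 58.16 = 21346 t.
M(t) = M_∞ + (M₀ − M_∞)·e^(−t/τ); t/τ = 109/58.16 = 1.874, so e^(−t/τ) = 0.1535.
M(t) = 21346 − 9946 × 0.1535 = 19819 t.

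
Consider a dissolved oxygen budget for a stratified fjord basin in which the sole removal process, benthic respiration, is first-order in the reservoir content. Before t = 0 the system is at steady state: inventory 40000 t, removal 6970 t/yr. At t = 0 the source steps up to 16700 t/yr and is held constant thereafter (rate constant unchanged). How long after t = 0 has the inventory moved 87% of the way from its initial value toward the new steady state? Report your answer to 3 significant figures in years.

τ = M₀/F₀ = 40000/6970 = 5.739 yr.
The remaining gap fraction is e^(−t/τ); 87% covered ⇒ e^(−t/τ) = 0.130.
t = −τ ln(0.130) = 5.739 × 2.040 = 11.71 yr.

11.7 yr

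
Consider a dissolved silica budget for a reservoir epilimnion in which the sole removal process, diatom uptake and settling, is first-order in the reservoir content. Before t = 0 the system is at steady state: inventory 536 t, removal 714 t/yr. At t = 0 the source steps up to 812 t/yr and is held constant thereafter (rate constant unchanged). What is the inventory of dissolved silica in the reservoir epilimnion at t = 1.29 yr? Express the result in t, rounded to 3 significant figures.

596 t

Residence time τ = M₀/F₀ = 0.7507 yr. The eventual steady state is M_∞ = M₀·(F₁/F₀) = 536 × 812/714 = 609.57 t.
The anomaly ΔM(t) = M(t) − M_∞ decays as ΔM₀·e^(−t/τ) with ΔM₀ = 536 − 609.57 = −73.57 t.
At t = 1.29 yr, e^(−t/τ) = e^(−1.718) = 0.1794, so ΔM = −13.19 t and M = 609.57 − 13.19 = 596.37 t.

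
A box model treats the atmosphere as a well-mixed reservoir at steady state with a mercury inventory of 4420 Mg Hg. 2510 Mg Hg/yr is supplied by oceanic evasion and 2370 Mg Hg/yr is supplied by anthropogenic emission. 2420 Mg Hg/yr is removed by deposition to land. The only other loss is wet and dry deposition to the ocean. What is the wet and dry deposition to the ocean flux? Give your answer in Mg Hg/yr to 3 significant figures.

At steady state ΣF_in = ΣF_out.
ΣF_in = 2510 + 2370 = 4880.0 Mg Hg/yr.
Wet and dry deposition to the ocean flux = ΣF_in − (2420) = 4880.0 − 2420 = 2460 Mg Hg/yr.

2460 Mg Hg/yr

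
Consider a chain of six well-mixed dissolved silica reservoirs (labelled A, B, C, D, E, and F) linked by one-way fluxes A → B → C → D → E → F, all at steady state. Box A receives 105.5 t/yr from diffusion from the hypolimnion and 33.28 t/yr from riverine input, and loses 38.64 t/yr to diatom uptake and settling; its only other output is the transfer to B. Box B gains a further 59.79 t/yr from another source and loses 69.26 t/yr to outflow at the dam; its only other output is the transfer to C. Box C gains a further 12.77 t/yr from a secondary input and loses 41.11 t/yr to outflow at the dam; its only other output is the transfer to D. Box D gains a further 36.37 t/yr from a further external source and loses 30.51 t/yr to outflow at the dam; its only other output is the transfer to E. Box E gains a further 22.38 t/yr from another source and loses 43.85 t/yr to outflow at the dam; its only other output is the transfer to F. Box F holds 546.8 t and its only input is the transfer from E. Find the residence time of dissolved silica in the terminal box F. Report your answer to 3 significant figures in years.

11.7 yr

Box A: F(A→B) = (105.5 + 33.28) − 38.64 = 100.14 t/yr.
Box B: F(B→C) = (100.14 + 59.79) − 69.26 = 90.670 t/yr.
Box C: F(C→D) = (90.670 + 12.77) − 41.11 = 62.330 t/yr.
Box D: F(D→E) = (62.330 + 36.37) − 30.51 = 68.190 t/yr.
Box E: F(E→F) = (68.190 + 22.38) − 43.85 = 46.720 t/yr.
Box F throughput = its input = 46.720 t/yr; τ = 546.8 / 46.720 = 11.70 yr.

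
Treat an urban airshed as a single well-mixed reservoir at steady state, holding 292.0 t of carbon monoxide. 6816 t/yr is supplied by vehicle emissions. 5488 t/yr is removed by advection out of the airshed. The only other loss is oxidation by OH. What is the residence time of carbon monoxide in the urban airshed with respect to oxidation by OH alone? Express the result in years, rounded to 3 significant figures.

At steady state ΣF_in = ΣF_out.
ΣF_in = 6816.0 t/yr.
Oxidation by OH flux = ΣF_in − (5488) = 6816.0 − 5488 = 1328 t/yr.
τ = M / F = 292.0 / 1328 = 0.2199 yr.

0.220 yr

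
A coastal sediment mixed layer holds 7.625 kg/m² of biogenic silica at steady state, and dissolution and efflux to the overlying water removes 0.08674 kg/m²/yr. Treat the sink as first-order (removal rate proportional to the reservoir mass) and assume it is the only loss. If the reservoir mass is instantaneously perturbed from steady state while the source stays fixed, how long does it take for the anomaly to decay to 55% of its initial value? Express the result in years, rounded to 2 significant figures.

For a linear reservoir the anomaly decays as exp(−t/τ) with τ = M/F = 7.625/0.08674 = 87.91 yr.
exp(−t/τ) = 0.55 ⇒ t = −τ ln(0.55) = 87.91 × 0.5978 = 52.55 yr.

53 yr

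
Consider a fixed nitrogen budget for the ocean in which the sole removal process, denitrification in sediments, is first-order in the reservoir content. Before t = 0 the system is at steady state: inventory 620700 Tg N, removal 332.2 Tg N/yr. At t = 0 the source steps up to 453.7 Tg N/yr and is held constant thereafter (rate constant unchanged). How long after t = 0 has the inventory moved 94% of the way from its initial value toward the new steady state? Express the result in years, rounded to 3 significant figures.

τ = M₀/F₀ = 620700/332.2 = 1868 yr.
The remaining gap fraction is e^(−t/τ); 94% covered ⇒ e^(−t/τ) = 0.0600.
t = −τ ln(0.0600) = 1868 × 2.813 = 5257 yr.

5260 yr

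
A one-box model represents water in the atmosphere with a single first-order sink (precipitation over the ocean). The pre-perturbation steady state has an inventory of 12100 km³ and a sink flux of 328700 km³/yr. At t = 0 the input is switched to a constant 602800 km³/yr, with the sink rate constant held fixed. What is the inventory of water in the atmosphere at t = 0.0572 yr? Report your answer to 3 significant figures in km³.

20100 km³

Residence time τ = M₀/F₀ = 0.03681 yr. The eventual steady state is M_∞ = M₀·(F₁/F₀) = 12100 × 602800/328700 = 22190 km³.
The anomaly ΔM(t) = M(t) − M_∞ decays as ΔM₀·e^(−t/τ) with ΔM₀ = 12100 − 22190 = −10090 km³.
At t = 0.0572 yr, e^(−t/τ) = e^(−1.554) = 0.2114, so ΔM = −2133 km³ and M = 22190 − 2133 = 20057 km³.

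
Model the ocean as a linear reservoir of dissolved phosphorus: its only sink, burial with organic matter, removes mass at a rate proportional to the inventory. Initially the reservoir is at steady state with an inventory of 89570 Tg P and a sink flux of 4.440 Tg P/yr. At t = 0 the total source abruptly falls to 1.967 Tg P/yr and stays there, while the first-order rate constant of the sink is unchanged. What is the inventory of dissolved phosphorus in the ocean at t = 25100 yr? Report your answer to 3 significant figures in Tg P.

τ = M₀/F₀ = 89570/4.440 = 20170 yr; rate constant k = 1/τ.
New steady state M_∞ = F₁/k = F₁·τ = 1.967 × 20170 = 39681 Tg P.
M(t) = M_∞ + (M₀ − M_∞)·e^(−t/τ); t/τ = 25100/20170 = 1.244, so e^(−t/τ) = 0.2882.
M(t) = 39681 + 49890 × 0.2882 = 54058 Tg P.

54100 Tg P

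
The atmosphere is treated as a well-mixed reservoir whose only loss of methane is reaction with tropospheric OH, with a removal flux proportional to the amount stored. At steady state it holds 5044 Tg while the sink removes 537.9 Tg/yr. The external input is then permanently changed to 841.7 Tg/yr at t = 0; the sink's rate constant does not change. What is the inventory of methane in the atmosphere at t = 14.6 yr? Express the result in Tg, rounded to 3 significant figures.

7290 Tg

τ = M₀/F₀ = 5044/537.9 = 9.377 yr; rate constant k = 1/τ.
New steady state M_∞ = F₁/k = F₁·τ = 841.7 × 9.377 = 7892.8 Tg.
M(t) = M_∞ + (M₀ − M_∞)·e^(−t/τ); t/τ = 14.6/9.377 = 1.557, so e^(−t/τ) = 0.2108.
M(t) = 7892.8 − 2849 × 0.2108 = 7292.3 Tg.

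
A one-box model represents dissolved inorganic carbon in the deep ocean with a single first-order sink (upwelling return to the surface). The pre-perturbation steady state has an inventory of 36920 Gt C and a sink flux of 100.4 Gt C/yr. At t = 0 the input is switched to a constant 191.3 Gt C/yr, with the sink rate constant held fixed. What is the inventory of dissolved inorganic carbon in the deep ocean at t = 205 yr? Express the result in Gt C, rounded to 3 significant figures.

The sink rate constant is k = F₀/M₀ = 100.4/36920 = 0.002719 yr⁻¹.
Solving dM/dt = F₁ − kM with M(0) = M₀ gives M(t) = F₁/k + (M₀ − F₁/k)·e^(−kt).
F₁/k = 191.3/0.002719 = 70347 Gt C; kt = 0.002719 × 205 = 0.5575, e^(−kt) = 0.5727.
M(205) = 70347 + (36920 − 70347) × 0.5727 = 70347 − 19140 = 51205 Gt C.

51200 Gt C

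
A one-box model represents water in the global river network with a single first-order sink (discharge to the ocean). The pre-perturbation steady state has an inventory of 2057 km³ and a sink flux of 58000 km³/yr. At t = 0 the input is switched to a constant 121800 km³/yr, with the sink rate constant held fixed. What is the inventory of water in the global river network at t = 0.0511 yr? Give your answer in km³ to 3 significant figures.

The sink rate constant is k = F₀/M₀ = 58000/2057 = 28.20 yr⁻¹.
Solving dM/dt = F₁ − kM with M(0) = M₀ gives M(t) = F₁/k + (M₀ − F₁/k)·e^(−kt).
F₁/k = 121800/28.20 = 4319.7 km³; kt = 28.20 × 0.0511 = 1.441, e^(−kt) = 0.2367.
M(0.0511) = 4319.7 + (2057 − 4319.7) × 0.2367 = 4319.7 − 535.6 = 3784.1 km³.

3780 km³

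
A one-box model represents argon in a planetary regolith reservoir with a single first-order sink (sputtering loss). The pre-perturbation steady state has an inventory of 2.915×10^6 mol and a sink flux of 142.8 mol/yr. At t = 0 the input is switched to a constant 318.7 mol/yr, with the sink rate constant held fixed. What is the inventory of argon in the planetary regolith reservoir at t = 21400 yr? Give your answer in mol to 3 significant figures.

5.25×10^6 mol

Residence time τ = M₀/F₀ = 20410 yr. The eventual steady state is M_∞ = M₀·(F₁/F₀) = 2.915×10^6 × 318.7/142.8 = 6.5057×10^6 mol.
The anomaly ΔM(t) = M(t) − M_∞ decays as ΔM₀·e^(−t/τ) with ΔM₀ = 2.915×10^6 − 6.5057×10^6 = −3.591×10^6 mol.
At t = 21400 yr, e^(−t/τ) = e^(−1.048) = 0.3505, so ΔM = −1.259×10^6 mol and M = 6.5057×10^6 − 1.259×10^6 = 5.2471×10^6 mol.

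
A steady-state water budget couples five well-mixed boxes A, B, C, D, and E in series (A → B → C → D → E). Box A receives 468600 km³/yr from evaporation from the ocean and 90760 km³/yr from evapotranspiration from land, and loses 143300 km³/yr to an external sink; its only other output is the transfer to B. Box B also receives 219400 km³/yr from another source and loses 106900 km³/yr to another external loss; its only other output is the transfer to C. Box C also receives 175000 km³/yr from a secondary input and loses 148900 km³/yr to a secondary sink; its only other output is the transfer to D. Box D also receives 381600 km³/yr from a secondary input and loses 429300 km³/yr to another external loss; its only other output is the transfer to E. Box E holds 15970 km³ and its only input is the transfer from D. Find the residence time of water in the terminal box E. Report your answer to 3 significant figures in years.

Box A: F(A→B) = (468600 + 90760) − 143300 = 416060 km³/yr.
Box B: F(B→C) = (416060 + 219400) − 106900 = 528560 km³/yr.
Box C: F(C→D) = (528560 + 175000) − 148900 = 554660 km³/yr.
Box D: F(D→E) = (554660 + 381600) − 429300 = 506960 km³/yr.
Box E throughput = its input = 506960 km³/yr; τ = 15970 / 506960 = 0.03150 yr.

0.0315 yr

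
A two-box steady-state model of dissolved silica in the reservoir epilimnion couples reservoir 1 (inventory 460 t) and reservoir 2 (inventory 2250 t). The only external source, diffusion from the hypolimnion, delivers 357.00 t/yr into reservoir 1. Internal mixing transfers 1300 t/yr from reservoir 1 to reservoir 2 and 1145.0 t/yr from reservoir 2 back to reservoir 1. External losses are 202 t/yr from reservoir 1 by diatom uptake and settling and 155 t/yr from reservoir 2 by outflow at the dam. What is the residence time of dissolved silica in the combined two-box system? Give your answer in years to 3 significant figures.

Residence time in the combined system uses the total inventory and the total *external* removal — internal exchanges between the two boxes cancel.
M_total = 460 + 2250 = 2710.0 t.
ΣF_external_out = 202 + 155 = 357.00 t/yr.
τ = M_total / ΣF_ext = 2710.0 / 357.00 = 7.591 yr.

7.59 yr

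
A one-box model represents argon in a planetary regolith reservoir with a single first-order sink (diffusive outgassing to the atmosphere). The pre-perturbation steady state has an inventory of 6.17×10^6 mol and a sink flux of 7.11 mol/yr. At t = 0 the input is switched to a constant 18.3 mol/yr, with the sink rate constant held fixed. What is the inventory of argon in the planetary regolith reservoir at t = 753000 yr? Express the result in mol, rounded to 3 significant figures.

Residence time τ = M₀/F₀ = 867800 yr. The eventual steady state is M_∞ = M₀·(F₁/F₀) = 6.17×10^6 × 18.3/7.11 = 1.5881×10^7 mol.
The anomaly ΔM(t) = M(t) − M_∞ decays as ΔM₀·e^(−t/τ) with ΔM₀ = 6.17×10^6 − 1.5881×10^7 = −9.711×10^6 mol.
At t = 753000 yr, e^(−t/τ) = e^(−0.8677) = 0.4199, so ΔM = −4.078×10^6 mol and M = 1.5881×10^7 − 4.078×10^6 = 1.1803×10^7 mol.

1.18×10^7 mol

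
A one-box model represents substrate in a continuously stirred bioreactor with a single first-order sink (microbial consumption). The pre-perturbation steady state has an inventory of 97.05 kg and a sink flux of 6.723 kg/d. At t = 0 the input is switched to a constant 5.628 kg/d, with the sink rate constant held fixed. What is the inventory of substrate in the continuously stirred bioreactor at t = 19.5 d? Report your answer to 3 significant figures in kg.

Residence time τ = M₀/F₀ = 14.44 d. The eventual steady state is M_∞ = M₀·(F₁/F₀) = 97.05 × 5.628/6.723 = 81.243 kg.
The anomaly ΔM(t) = M(t) − M_∞ decays as ΔM₀·e^(−t/τ) with ΔM₀ = 97.05 − 81.243 = 15.81 kg.
At t = 19.5 d, e^(−t/τ) = e^(−1.351) = 0.2590, so ΔM = 4.094 kg and M = 81.243 + 4.094 = 85.337 kg.

85.3 kg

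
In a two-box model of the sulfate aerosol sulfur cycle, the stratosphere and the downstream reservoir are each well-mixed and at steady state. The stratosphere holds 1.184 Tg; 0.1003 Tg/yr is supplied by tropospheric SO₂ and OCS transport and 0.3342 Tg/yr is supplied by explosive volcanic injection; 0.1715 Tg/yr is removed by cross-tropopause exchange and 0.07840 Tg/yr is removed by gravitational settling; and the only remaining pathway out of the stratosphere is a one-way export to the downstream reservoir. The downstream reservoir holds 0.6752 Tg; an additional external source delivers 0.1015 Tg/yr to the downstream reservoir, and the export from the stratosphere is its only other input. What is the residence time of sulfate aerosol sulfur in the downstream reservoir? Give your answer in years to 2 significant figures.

2.4 yr

Balance the stratosphere: ΣF_in = 0.1003 + 0.3342 = 0.43450 Tg/yr.
Export to the downstream reservoir = ΣF_in − (0.1715 + 0.07840) = 0.18460 Tg/yr.
Total input to the downstream reservoir = 0.18460 + 0.1015 = 0.28610 Tg/yr; at steady state this equals its total output.
τ = M / F = 0.6752 / 0.28610 = 2.360 yr.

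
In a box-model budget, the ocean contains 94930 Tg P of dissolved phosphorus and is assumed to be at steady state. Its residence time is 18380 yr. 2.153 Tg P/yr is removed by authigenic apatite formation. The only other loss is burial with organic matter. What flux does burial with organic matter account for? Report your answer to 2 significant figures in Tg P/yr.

3.0 Tg P/yr

Total removal F = M/τ = 94930 / 18380 = 5.165 Tg P/yr.
Burial with organic matter = F − (2.153) = 5.165 − 2.153 = 3.012 Tg P/yr.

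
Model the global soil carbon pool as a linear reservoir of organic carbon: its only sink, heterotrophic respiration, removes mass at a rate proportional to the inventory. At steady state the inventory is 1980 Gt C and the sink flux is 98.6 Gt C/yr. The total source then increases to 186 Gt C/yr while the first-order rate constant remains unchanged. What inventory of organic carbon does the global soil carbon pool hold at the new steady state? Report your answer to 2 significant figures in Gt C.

3700 Gt C

Rate constant k = F/M = 98.6 / 1980 = 0.04980 yr⁻¹.
At the new steady state, source = k·M_new ⇒ M_new = 186 / 0.04980 = 3735 Gt C.
(Equivalently M_new = M × F_new/F_old = 1980 × 186/98.6.)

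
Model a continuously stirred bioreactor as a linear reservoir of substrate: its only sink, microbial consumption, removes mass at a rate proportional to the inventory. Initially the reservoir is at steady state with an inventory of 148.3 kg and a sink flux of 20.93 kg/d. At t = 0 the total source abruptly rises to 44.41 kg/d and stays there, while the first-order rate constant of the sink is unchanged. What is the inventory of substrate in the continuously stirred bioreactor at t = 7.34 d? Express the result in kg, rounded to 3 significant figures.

256 kg

τ = M₀/F₀ = 148.3/20.93 = 7.086 d; rate constant k = 1/τ.
New steady state M_∞ = F₁/k = F₁·τ = 44.41 × 7.086 = 314.67 kg.
M(t) = M_∞ + (M₀ − M_∞)·e^(−t/τ); t/τ = 7.34/7.086 = 1.036, so e^(−t/τ) = 0.3549.
M(t) = 314.67 − 166.4 × 0.3549 = 255.62 kg.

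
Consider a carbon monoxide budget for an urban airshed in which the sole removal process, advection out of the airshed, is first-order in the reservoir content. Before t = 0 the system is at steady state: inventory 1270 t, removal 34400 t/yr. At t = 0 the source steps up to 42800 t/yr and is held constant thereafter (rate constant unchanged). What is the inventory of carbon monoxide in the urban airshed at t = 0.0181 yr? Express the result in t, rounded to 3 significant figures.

1390 t

Residence time τ = M₀/F₀ = 0.03692 yr. The eventual steady state is M_∞ = M₀·(F₁/F₀) = 1270 × 42800/34400 = 1580.1 t.
The anomaly ΔM(t) = M(t) − M_∞ decays as ΔM₀·e^(−t/τ) with ΔM₀ = 1270 − 1580.1 = −310.1 t.
At t = 0.0181 yr, e^(−t/τ) = e^(−0.4903) = 0.6125, so ΔM = −189.9 t and M = 1580.1 − 189.9 = 1390.2 t.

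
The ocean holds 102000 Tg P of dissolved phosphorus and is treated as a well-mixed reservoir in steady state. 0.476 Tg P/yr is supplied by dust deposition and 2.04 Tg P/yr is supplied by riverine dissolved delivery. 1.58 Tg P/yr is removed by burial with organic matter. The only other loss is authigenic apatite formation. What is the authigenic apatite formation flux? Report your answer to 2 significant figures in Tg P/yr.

At steady state ΣF_in = ΣF_out.
ΣF_in = 0.476 + 2.04 = 2.5160 Tg P/yr.
Authigenic apatite formation flux = ΣF_in − (1.58) = 2.5160 − 1.580 = 0.9360 Tg P/yr.

0.94 Tg P/yr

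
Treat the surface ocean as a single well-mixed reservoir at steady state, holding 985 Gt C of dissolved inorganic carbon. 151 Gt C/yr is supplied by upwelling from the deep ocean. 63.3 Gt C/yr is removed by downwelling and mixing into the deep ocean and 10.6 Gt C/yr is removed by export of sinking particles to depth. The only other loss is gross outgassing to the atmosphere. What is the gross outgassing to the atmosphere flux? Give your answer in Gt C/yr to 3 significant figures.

At steady state ΣF_in = ΣF_out.
ΣF_in = 151.00 Gt C/yr.
Gross outgassing to the atmosphere flux = ΣF_in − (63.3 + 10.6) = 151.00 − 73.90 = 77.10 Gt C/yr.

77.1 Gt C/yr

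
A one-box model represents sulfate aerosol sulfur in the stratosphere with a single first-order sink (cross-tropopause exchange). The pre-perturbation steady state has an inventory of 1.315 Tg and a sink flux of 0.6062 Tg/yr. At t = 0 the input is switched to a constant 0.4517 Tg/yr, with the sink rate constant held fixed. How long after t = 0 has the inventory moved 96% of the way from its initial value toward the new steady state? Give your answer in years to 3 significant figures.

τ = M₀/F₀ = 1.315/0.6062 = 2.169 yr.
The remaining gap fraction is e^(−t/τ); 96% covered ⇒ e^(−t/τ) = 0.0400.
t = −τ ln(0.0400) = 2.169 × 3.219 = 6.983 yr.

6.98 yr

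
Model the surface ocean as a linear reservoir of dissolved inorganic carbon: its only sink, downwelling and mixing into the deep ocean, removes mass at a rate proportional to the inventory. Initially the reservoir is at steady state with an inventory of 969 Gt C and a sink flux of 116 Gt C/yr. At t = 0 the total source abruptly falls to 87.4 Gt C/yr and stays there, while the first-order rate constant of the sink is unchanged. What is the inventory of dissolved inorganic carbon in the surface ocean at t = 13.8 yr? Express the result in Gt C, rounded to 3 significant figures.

776 Gt C

τ = M₀/F₀ = 969/116 = 8.353 yr; rate constant k = 1/τ.
New steady state M_∞ = F₁/k = F₁·τ = 87.4 × 8.353 = 730.09 Gt C.
M(t) = M_∞ + (M₀ − M_∞)·e^(−t/τ); t/τ = 13.8/8.353 = 1.652, so e^(−t/τ) = 0.1917.
M(t) = 730.09 + 238.9 × 0.1917 = 775.88 Gt C.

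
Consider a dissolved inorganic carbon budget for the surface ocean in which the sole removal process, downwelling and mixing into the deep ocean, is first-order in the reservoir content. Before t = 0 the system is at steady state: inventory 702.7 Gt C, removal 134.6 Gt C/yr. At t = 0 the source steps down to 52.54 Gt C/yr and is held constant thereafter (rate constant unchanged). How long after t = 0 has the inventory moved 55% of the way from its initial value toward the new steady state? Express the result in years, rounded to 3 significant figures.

τ = M₀/F₀ = 702.7/134.6 = 5.221 yr.
The remaining gap fraction is e^(−t/τ); 55% covered ⇒ e^(−t/τ) = 0.450.
t = −τ ln(0.450) = 5.221 × 0.7985 = 4.169 yr.

4.17 yr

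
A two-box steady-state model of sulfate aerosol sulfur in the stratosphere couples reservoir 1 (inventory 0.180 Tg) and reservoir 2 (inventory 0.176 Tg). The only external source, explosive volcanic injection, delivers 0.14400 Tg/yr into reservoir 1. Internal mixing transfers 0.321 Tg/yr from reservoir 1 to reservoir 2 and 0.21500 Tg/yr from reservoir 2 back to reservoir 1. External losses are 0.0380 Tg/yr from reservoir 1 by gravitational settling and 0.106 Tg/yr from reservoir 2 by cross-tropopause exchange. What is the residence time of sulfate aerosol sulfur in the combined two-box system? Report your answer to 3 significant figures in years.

2.47 yr

Treat the two boxes together as one reservoir: the mixing fluxes between them are internal recycling, so τ = ΣM / Σ(external losses).
M_total = 0.180 + 0.176 = 0.35600 Tg.
ΣF_external_out = 0.0380 + 0.106 = 0.14400 Tg/yr.
τ = M_total / ΣF_ext = 0.35600 / 0.14400 = 2.472 yr.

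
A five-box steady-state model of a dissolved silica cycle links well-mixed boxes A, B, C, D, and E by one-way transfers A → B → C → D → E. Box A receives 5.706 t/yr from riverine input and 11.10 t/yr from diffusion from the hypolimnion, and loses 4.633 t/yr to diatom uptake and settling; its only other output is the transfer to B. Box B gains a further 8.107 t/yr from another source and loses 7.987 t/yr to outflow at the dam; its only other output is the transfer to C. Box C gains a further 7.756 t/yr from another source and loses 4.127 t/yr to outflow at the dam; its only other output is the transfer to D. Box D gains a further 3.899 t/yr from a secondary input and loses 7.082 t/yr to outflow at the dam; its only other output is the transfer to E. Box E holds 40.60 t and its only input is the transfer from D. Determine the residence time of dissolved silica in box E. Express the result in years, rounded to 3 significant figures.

Box A: F(A→B) = (5.706 + 11.10) − 4.633 = 12.173 t/yr.
Box B: F(B→C) = (12.173 + 8.107) − 7.987 = 12.293 t/yr.
Box C: F(C→D) = (12.293 + 7.756) − 4.127 = 15.922 t/yr.
Box D: F(D→E) = (15.922 + 3.899) − 7.082 = 12.739 t/yr.
Box E throughput = its input = 12.739 t/yr; τ = 40.60 / 12.739 = 3.187 yr.

3.19 yr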